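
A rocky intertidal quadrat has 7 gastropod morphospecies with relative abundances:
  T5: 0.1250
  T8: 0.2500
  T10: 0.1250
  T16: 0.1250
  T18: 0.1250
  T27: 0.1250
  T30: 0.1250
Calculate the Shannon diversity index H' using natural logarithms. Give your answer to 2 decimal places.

Each pᵢ ln pᵢ term (working shown to 4 dp, full precision carried): 0.125×(-2.0794)=-0.2599, 0.25×(-1.3863)=-0.3466, 0.125×(-2.0794)=-0.2599, 0.125×(-2.0794)=-0.2599, 0.125×(-2.0794)=-0.2599, 0.125×(-2.0794)=-0.2599, 0.125×(-2.0794)=-0.2599.
Sum = -1.9062, so H' = 1.91.

1.91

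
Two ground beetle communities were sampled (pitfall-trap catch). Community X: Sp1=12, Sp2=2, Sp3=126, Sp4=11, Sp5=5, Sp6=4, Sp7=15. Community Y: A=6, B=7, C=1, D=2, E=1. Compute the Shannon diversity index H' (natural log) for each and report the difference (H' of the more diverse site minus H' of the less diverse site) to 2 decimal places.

Community X: N=175, proportions 0.0686, 0.0114, 0.72, 0.0629, 0.0286, 0.0229, 0.0857, giving H' = 1.0438 (working shown to 4 dp, full precision carried).
Community Y: N=17, proportions 0.3529, 0.4118, 0.0588, 0.1176, 0.0588, giving H' = 1.3180.
Difference = |1.0438 − 1.3180| = 0.2742, i.e. 0.27 to 2 decimal places.

0.27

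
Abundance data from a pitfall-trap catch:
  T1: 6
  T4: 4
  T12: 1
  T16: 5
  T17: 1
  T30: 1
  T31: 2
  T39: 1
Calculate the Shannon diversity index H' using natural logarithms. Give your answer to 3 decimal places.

Total N = 6+4+1+5+1+1+2+1 = 21, so the proportions are 0.28571, 0.19048, 0.04762, 0.2381, 0.04762, 0.04762, 0.09524, 0.04762 (working shown to 5 dp, full precision carried).
Each pᵢ ln pᵢ term: 0.28571×(-1.25276)=-0.35793, 0.19048×(-1.65823)=-0.31585, 0.04762×(-3.04452)=-0.14498, 0.2381×(-1.43508)=-0.34169, 0.04762×(-3.04452)=-0.14498, 0.04762×(-3.04452)=-0.14498, 0.09524×(-2.35138)=-0.22394, 0.04762×(-3.04452)=-0.14498.
Sum = -1.81932, so H' = 1.819.

1.819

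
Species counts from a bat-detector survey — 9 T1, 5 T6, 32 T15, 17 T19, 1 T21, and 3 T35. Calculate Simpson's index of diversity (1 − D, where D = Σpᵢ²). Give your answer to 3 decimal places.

Total N = 9+5+32+17+1+3 = 67, so the proportions are 0.13433, 0.07463, 0.47761, 0.25373, 0.01493, 0.04478 (working shown to 5 dp, full precision carried).
D = 0.13433² + 0.07463² + 0.47761² + 0.25373² + 0.01493² + 0.04478² = 0.01804 + 0.00557 + 0.22811 + 0.06438 + 0.00022 + 0.00200 = 0.31833.
So 1 − D = 0.68167, i.e. 0.682 to 3 decimal places.

0.682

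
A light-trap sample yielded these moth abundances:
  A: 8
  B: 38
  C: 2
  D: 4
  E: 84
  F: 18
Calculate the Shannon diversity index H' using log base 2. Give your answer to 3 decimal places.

Total N = 8+38+2+4+84+18 = 154, so the proportions are 0.05195, 0.24675, 0.01299, 0.02597, 0.54545, 0.11688 (working shown to 5 dp, full precision carried).
Each pᵢ log₂ pᵢ term: 0.05195×(-4.26679)=-0.22165, 0.24675×(-2.01886)=-0.49816, 0.01299×(-6.26679)=-0.08139, 0.02597×(-5.26679)=-0.13680, 0.54545×(-0.87447)=-0.47698, 0.11688×(-3.09686)=-0.36197.
Sum = -1.77695, so H' = 1.777.

1.777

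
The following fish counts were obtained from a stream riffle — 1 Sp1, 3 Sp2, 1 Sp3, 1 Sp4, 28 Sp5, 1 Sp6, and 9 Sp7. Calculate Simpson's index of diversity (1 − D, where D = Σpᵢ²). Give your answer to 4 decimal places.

0.5465

Total N = 1+3+1+1+28+1+9 = 44, so the proportions are 0.022727, 0.068182, 0.022727, 0.022727, 0.636364, 0.022727, 0.204545 (working shown to 6 dp, full precision carried).
D = 0.022727² + 0.068182² + 0.022727² + 0.022727² + 0.636364² + 0.022727² + 0.204545² = 0.000517 + 0.004649 + 0.000517 + 0.000517 + 0.404959 + 0.000517 + 0.041839 = 0.453512.
So 1 − D = 0.546488, i.e. 0.5465 to 4 decimal places.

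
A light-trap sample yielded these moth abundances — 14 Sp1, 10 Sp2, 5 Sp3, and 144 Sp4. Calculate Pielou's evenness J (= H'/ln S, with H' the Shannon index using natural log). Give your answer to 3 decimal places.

0.450

Total N = 14+10+5+144 = 173, so the proportions are 0.08092, 0.0578, 0.0289, 0.83237 (working shown to 5 dp, full precision carried).
H' = −Σ pᵢ ln pᵢ = −((-0.20346) + (-0.16478) + (-0.10242) + (-0.15272)) = 0.62339.
With S = 4 species, ln S = 1.38629, so J = 0.62339/1.38629 = 0.44968, i.e. 0.450 to 3 decimal places.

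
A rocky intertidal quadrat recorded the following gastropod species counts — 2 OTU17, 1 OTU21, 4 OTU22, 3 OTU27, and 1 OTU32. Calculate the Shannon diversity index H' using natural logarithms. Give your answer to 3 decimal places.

1.468

Total N = 2+1+4+3+1 = 11, so the proportions are 0.18182, 0.09091, 0.36364, 0.27273, 0.09091 (working shown to 5 dp, full precision carried).
Each pᵢ ln pᵢ term: 0.18182×(-1.70475)=-0.30995, 0.09091×(-2.39790)=-0.21799, 0.36364×(-1.01160)=-0.36785, 0.27273×(-1.29928)=-0.35435, 0.09091×(-2.39790)=-0.21799.
Sum = -1.46814, so H' = 1.468.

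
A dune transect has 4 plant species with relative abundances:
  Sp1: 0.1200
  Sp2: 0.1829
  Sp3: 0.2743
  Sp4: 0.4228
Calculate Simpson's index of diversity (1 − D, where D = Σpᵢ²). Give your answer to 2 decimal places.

D = 0.12² + 0.1829² + 0.2743² + 0.4228² = 0.0144 + 0.0335 + 0.0752 + 0.1788 = 0.3019 (working shown to 4 dp, full precision carried).
So 1 − D = 0.6981, i.e. 0.70 to 2 decimal places.

0.70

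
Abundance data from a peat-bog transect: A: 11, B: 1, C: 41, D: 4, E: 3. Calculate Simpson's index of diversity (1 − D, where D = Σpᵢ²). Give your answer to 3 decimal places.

Total N = 11+1+41+4+3 = 60, so the proportions are 0.18333, 0.01667, 0.68333, 0.06667, 0.05 (working shown to 5 dp, full precision carried).
D = 0.18333² + 0.01667² + 0.68333² + 0.06667² + 0.05² = 0.03361 + 0.00028 + 0.46694 + 0.00444 + 0.00250 = 0.50778.
So 1 − D = 0.49222, i.e. 0.492 to 3 decimal places.

0.492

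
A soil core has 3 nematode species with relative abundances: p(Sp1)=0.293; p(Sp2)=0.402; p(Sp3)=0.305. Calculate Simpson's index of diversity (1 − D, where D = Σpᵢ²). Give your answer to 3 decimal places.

D = 0.293² + 0.402² + 0.305² = 0.08585 + 0.16160 + 0.09302 = 0.34048 (working shown to 5 dp, full precision carried).
So 1 − D = 0.65952, i.e. 0.660 to 3 decimal places.

0.660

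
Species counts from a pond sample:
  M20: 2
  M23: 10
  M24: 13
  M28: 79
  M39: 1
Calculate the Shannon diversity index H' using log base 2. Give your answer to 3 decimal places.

1.178

Total N = 2+10+13+79+1 = 105, so the proportions are 0.01905, 0.09524, 0.12381, 0.75238, 0.00952 (working shown to 5 dp, full precision carried).
Each pᵢ log₂ pᵢ term: 0.01905×(-5.71425)=-0.10884, 0.09524×(-3.39232)=-0.32308, 0.12381×(-3.01381)=-0.37314, 0.75238×(-0.41046)=-0.30883, 0.00952×(-6.71425)=-0.06395.
Sum = -1.17783, so H' = 1.178.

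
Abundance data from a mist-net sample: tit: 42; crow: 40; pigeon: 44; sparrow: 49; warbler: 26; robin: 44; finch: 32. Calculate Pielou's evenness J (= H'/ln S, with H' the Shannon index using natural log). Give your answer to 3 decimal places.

0.991

Total N = 42+40+44+49+26+44+32 = 277, so the proportions are 0.15162, 0.1444, 0.15884, 0.1769, 0.09386, 0.15884, 0.11552 (working shown to 5 dp, full precision carried).
H' = −Σ pᵢ ln pᵢ = −((-0.28602) + (-0.27944) + (-0.29225) + (-0.30642) + (-0.22207) + (-0.29225) + (-0.24933)) = 1.92777.
With S = 7 species, ln S = 1.94591, so J = 1.92777/1.94591 = 0.99068, i.e. 0.991 to 3 decimal places.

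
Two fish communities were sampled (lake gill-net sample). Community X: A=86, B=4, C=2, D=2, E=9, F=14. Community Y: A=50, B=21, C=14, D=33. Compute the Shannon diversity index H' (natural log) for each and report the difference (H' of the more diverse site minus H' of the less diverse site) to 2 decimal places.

0.35

Community X: N=117, proportions 0.73504, 0.03419, 0.01709, 0.01709, 0.07692, 0.11966, giving H' = 0.93214 (working shown to 5 dp, full precision carried).
Community Y: N=118, proportions 0.42373, 0.17797, 0.11864, 0.27966, giving H' = 1.28028.
Difference = |0.93214 − 1.28028| = 0.34814, i.e. 0.35 to 2 decimal places.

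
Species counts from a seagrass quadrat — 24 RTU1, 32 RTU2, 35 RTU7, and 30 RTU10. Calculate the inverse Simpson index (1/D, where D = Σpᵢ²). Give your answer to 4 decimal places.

3.9305

Total N = 24+32+35+30 = 121, so the proportions are 0.19834711, 0.26446281, 0.2892562, 0.24793388 (working shown to 8 dp, full precision carried).
D = 0.19834711² + 0.26446281² + 0.2892562² + 0.24793388² = 0.03934158 + 0.06994058 + 0.08366915 + 0.06147121 = 0.25442251.
So 1/D = 3.930470, i.e. 3.9305 to 4 decimal places.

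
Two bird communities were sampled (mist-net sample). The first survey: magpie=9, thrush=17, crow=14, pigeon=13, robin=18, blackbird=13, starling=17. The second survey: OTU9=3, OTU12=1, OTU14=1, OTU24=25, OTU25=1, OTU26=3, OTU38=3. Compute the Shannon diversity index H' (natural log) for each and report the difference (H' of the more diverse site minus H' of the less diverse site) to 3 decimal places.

0.756

The first survey: N=101, proportions 0.08911, 0.16832, 0.13861, 0.12871, 0.17822, 0.12871, 0.16832, giving H' = 1.92436 (working shown to 5 dp, full precision carried).
The second survey: N=37, proportions 0.08108, 0.02703, 0.02703, 0.67568, 0.02703, 0.08108, 0.08108, giving H' = 1.16877.
Difference = |1.92436 − 1.16877| = 0.75559, i.e. 0.756 to 3 decimal places.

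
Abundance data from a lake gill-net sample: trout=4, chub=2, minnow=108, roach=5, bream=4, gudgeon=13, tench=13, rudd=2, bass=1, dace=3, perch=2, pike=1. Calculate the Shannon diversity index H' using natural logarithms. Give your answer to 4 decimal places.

Total N = 4+2+108+5+4+13+13+2+1+3+2+1 = 158, so the proportions are 0.025316, 0.012658, 0.683544, 0.031646, 0.025316, 0.082278, 0.082278, 0.012658, 0.006329, 0.018987, 0.012658, 0.006329 (working shown to 6 dp, full precision carried).
Each pᵢ ln pᵢ term: 0.025316×(-3.676301)=-0.093071, 0.012658×(-4.369448)=-0.055309, 0.683544×(-0.380464)=-0.260064, 0.031646×(-3.453157)=-0.109277, 0.025316×(-3.676301)=-0.093071, 0.082278×(-2.497646)=-0.205502, 0.082278×(-2.497646)=-0.205502, 0.012658×(-4.369448)=-0.055309, 0.006329×(-5.062595)=-0.032042, 0.018987×(-3.963983)=-0.075265, 0.012658×(-4.369448)=-0.055309, 0.006329×(-5.062595)=-0.032042.
Sum = -1.271765, so H' = 1.2718.

1.2718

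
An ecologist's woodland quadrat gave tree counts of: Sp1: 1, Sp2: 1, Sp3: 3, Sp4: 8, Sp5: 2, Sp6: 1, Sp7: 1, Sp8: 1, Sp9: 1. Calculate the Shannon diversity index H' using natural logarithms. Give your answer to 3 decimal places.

Total N = 1+1+3+8+2+1+1+1+1 = 19, so the proportions are 0.05263, 0.05263, 0.15789, 0.42105, 0.10526, 0.05263, 0.05263, 0.05263, 0.05263 (working shown to 5 dp, full precision carried).
Each pᵢ ln pᵢ term: 0.05263×(-2.94444)=-0.15497, 0.05263×(-2.94444)=-0.15497, 0.15789×(-1.84583)=-0.29145, 0.42105×(-0.86500)=-0.36421, 0.10526×(-2.25129)=-0.23698, 0.05263×(-2.94444)=-0.15497, 0.05263×(-2.94444)=-0.15497, 0.05263×(-2.94444)=-0.15497, 0.05263×(-2.94444)=-0.15497.
Sum = -1.82246, so H' = 1.822.

1.822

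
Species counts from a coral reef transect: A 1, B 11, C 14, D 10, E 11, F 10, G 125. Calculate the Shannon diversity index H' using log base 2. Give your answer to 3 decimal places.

1.648

Total N = 1+11+14+10+11+10+125 = 182, so the proportions are 0.00549, 0.06044, 0.07692, 0.05495, 0.06044, 0.05495, 0.68681 (working shown to 5 dp, full precision carried).
Each pᵢ log₂ pᵢ term: 0.00549×(-7.50779)=-0.04125, 0.06044×(-4.04836)=-0.24468, 0.07692×(-3.70044)=-0.28465, 0.05495×(-4.18587)=-0.22999, 0.06044×(-4.04836)=-0.24468, 0.05495×(-4.18587)=-0.22999, 0.68681×(-0.54201)=-0.37226.
Sum = -1.64751, so H' = 1.648.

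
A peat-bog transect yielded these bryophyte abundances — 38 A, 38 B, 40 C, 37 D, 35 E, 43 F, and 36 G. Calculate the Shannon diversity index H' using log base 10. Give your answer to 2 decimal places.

Total N = 38+38+40+37+35+43+36 = 267, so the proportions are 0.1423, 0.1423, 0.1498, 0.1386, 0.1311, 0.161, 0.1348 (working shown to 4 dp, full precision carried).
Each pᵢ log₁₀ pᵢ term: 0.1423×(-0.8467)=-0.1205, 0.1423×(-0.8467)=-0.1205, 0.1498×(-0.8245)=-0.1235, 0.1386×(-0.8583)=-0.1189, 0.1311×(-0.8824)=-0.1157, 0.161×(-0.7930)=-0.1277, 0.1348×(-0.8702)=-0.1173.
Sum = -0.8442, so H' = 0.84.

0.84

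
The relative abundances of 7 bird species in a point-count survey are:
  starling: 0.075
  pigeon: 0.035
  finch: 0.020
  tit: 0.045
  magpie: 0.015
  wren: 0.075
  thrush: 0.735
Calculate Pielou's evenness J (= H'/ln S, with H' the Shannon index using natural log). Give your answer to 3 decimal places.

H' = −Σ pᵢ ln pᵢ = −((-0.19427) + (-0.11733) + (-0.07824) + (-0.13955) + (-0.06300) + (-0.19427) + (-0.22630)) = 1.01295 (working shown to 5 dp, full precision carried).
With S = 7 species, ln S = 1.94591, so J = 1.01295/1.94591 = 0.52056, i.e. 0.521 to 3 decimal places.

0.521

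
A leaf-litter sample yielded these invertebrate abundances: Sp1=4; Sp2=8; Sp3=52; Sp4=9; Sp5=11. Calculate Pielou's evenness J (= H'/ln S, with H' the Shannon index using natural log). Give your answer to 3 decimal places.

0.728

Total N = 4+8+52+9+11 = 84, so the proportions are 0.04762, 0.09524, 0.61905, 0.10714, 0.13095 (working shown to 5 dp, full precision carried).
H' = −Σ pᵢ ln pᵢ = −((-0.14498) + (-0.22394) + (-0.29688) + (-0.23931) + (-0.26622)) = 1.17133.
With S = 5 species, ln S = 1.60944, so J = 1.17133/1.60944 = 0.72779, i.e. 0.728 to 3 decimal places.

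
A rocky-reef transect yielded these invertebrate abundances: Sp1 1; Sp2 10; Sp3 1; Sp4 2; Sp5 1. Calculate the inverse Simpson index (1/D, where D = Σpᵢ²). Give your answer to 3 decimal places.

Total N = 1+10+1+2+1 = 15, so the proportions are 0.066667, 0.666667, 0.066667, 0.133333, 0.066667 (working shown to 6 dp, full precision carried).
D = 0.066667² + 0.666667² + 0.066667² + 0.133333² + 0.066667² = 0.004444 + 0.444444 + 0.004444 + 0.017778 + 0.004444 = 0.475556.
So 1/D = 2.10280, i.e. 2.103 to 3 decimal places.

2.103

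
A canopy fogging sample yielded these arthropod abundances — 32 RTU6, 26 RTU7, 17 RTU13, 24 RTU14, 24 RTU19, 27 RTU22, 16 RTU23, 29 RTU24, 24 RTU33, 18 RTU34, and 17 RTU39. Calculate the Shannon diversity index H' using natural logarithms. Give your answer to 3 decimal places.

2.373

Total N = 32+26+17+24+24+27+16+29+24+18+17 = 254, so the proportions are 0.12598, 0.10236, 0.06693, 0.09449, 0.09449, 0.1063, 0.06299, 0.11417, 0.09449, 0.07087, 0.06693 (working shown to 5 dp, full precision carried).
Each pᵢ ln pᵢ term: 0.12598×(-2.07160)=-0.26099, 0.10236×(-2.27924)=-0.23331, 0.06693×(-2.70412)=-0.18098, 0.09449×(-2.35928)=-0.22292, 0.09449×(-2.35928)=-0.22292, 0.1063×(-2.24150)=-0.23827, 0.06299×(-2.76475)=-0.17416, 0.11417×(-2.17004)=-0.24776, 0.09449×(-2.35928)=-0.22292, 0.07087×(-2.64696)=-0.18758, 0.06693×(-2.70412)=-0.18098.
Sum = -2.37280, so H' = 2.373.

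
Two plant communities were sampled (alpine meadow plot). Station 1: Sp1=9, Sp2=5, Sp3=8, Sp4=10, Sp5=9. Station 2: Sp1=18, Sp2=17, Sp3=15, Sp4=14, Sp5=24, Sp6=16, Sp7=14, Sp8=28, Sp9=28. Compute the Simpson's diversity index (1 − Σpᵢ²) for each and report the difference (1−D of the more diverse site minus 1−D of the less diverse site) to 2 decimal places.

Station 1: N=41, proportions 0.2195, 0.122, 0.1951, 0.2439, 0.2195, giving 1−D = 0.7912 (working shown to 4 dp, full precision carried).
Station 2: N=174, proportions 0.1034, 0.0977, 0.0862, 0.0805, 0.1379, 0.092, 0.0805, 0.1609, 0.1609, giving 1−D = 0.8801.
Difference = |0.7912 − 0.8801| = 0.0889, i.e. 0.09 to 2 decimal places.

0.09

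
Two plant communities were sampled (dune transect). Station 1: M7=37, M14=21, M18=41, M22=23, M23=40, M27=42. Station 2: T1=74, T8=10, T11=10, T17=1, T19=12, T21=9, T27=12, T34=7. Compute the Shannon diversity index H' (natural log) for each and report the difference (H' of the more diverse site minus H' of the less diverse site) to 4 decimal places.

Station 1: N=204, proportions 0.181373, 0.102941, 0.20098, 0.112745, 0.196078, 0.205882, giving H' = 1.757095 (working shown to 6 dp, full precision carried).
Station 2: N=135, proportions 0.548148, 0.074074, 0.074074, 0.007407, 0.088889, 0.066667, 0.088889, 0.051852, giving H' = 1.515744.
Difference = |1.757095 − 1.515744| = 0.241351, i.e. 0.2414 to 4 decimal places.

0.2414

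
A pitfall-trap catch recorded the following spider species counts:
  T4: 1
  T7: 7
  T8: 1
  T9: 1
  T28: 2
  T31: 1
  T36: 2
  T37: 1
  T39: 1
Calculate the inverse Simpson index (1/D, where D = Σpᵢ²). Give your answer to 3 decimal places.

Total N = 1+7+1+1+2+1+2+1+1 = 17, so the proportions are 0.0588235, 0.4117647, 0.0588235, 0.0588235, 0.1176471, 0.0588235, 0.1176471, 0.0588235, 0.0588235 (working shown to 7 dp, full precision carried).
D = 0.0588235² + 0.4117647² + 0.0588235² + 0.0588235² + 0.1176471² + 0.0588235² + 0.1176471² + 0.0588235² + 0.0588235² = 0.0034602 + 0.1695502 + 0.0034602 + 0.0034602 + 0.0138408 + 0.0034602 + 0.0138408 + 0.0034602 + 0.0034602 = 0.2179931.
So 1/D = 4.58730, i.e. 4.587 to 3 decimal places.

4.587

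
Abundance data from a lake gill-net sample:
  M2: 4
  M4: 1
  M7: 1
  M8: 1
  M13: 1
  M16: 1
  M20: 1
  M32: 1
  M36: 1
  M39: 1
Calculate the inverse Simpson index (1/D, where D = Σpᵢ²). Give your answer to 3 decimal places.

Total N = 4+1+1+1+1+1+1+1+1+1 = 13, so the proportions are 0.3076923, 0.0769231, 0.0769231, 0.0769231, 0.0769231, 0.0769231, 0.0769231, 0.0769231, 0.0769231, 0.0769231 (working shown to 7 dp, full precision carried).
D = 0.3076923² + 0.0769231² + 0.0769231² + 0.0769231² + 0.0769231² + 0.0769231² + 0.0769231² + 0.0769231² + 0.0769231² + 0.0769231² = 0.0946746 + 0.0059172 + 0.0059172 + 0.0059172 + 0.0059172 + 0.0059172 + 0.0059172 + 0.0059172 + 0.0059172 + 0.0059172 = 0.1479290.
So 1/D = 6.76000, i.e. 6.760 to 3 decimal places.

6.760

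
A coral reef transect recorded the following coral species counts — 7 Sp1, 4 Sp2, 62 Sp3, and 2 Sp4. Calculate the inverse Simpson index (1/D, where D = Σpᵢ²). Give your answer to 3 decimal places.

Total N = 7+4+62+2 = 75, so the proportions are 0.093333, 0.053333, 0.826667, 0.026667 (working shown to 6 dp, full precision carried).
D = 0.093333² + 0.053333² + 0.826667² + 0.026667² = 0.008711 + 0.002844 + 0.683378 + 0.000711 = 0.695644.
So 1/D = 1.43752, i.e. 1.438 to 3 decimal places.

1.438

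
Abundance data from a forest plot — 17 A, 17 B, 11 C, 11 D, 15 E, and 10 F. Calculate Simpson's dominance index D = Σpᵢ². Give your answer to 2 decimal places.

0.17

Total N = 17+17+11+11+15+10 = 81, so the proportions are 0.2099, 0.2099, 0.1358, 0.1358, 0.1852, 0.1235 (working shown to 4 dp, full precision carried).
D = 0.2099² + 0.2099² + 0.1358² + 0.1358² + 0.1852² + 0.1235² = 0.0440 + 0.0440 + 0.0184 + 0.0184 + 0.0343 + 0.0152 = 0.1745.
To 2 decimal places, D = 0.17.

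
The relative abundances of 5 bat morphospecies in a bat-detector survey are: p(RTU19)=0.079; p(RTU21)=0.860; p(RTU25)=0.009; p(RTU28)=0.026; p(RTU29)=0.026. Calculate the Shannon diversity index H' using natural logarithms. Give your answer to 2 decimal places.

Each pᵢ ln pᵢ term (working shown to 4 dp, full precision carried): 0.079×(-2.5383)=-0.2005, 0.86×(-0.1508)=-0.1297, 0.009×(-4.7105)=-0.0424, 0.026×(-3.6497)=-0.0949, 0.026×(-3.6497)=-0.0949.
Sum = -0.5624, so H' = 0.56.

0.56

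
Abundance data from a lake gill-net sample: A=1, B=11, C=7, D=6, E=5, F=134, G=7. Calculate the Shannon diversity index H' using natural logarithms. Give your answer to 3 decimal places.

Total N = 1+11+7+6+5+134+7 = 171, so the proportions are 0.00585, 0.06433, 0.04094, 0.03509, 0.02924, 0.78363, 0.04094 (working shown to 5 dp, full precision carried).
Each pᵢ ln pᵢ term: 0.00585×(-5.14166)=-0.03007, 0.06433×(-2.74377)=-0.17650, 0.04094×(-3.19575)=-0.13082, 0.03509×(-3.34990)=-0.11754, 0.02924×(-3.53223)=-0.10328, 0.78363×(-0.24382)=-0.19107, 0.04094×(-3.19575)=-0.13082.
Sum = -0.88010, so H' = 0.880.

0.880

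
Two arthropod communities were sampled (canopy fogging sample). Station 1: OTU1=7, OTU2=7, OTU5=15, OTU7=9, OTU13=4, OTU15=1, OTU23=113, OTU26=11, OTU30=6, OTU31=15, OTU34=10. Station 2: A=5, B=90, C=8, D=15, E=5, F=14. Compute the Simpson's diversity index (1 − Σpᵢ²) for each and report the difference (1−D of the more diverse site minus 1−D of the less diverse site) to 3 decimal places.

Station 1: N=198, proportions 0.03535, 0.03535, 0.07576, 0.04545, 0.0202, 0.00505, 0.57071, 0.05556, 0.0303, 0.07576, 0.05051, giving 1−D = 0.65126 (working shown to 5 dp, full precision carried).
Station 2: N=137, proportions 0.0365, 0.65693, 0.05839, 0.10949, 0.0365, 0.10219, giving 1−D = 0.53993.
Difference = |0.65126 − 0.53993| = 0.11133, i.e. 0.111 to 3 decimal places.

0.111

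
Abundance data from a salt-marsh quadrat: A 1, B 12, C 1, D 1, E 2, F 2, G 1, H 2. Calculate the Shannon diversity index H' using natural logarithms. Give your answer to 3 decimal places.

Total N = 1+12+1+1+2+2+1+2 = 22, so the proportions are 0.04545, 0.54545, 0.04545, 0.04545, 0.09091, 0.09091, 0.04545, 0.09091 (working shown to 5 dp, full precision carried).
Each pᵢ ln pᵢ term: 0.04545×(-3.09104)=-0.14050, 0.54545×(-0.60614)=-0.33062, 0.04545×(-3.09104)=-0.14050, 0.04545×(-3.09104)=-0.14050, 0.09091×(-2.39790)=-0.21799, 0.09091×(-2.39790)=-0.21799, 0.04545×(-3.09104)=-0.14050, 0.09091×(-2.39790)=-0.21799.
Sum = -1.54660, so H' = 1.547.

1.547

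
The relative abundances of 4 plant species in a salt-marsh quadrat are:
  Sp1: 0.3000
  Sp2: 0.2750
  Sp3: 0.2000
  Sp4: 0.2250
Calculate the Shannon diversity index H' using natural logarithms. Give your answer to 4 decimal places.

1.3737

Each pᵢ ln pᵢ term (working shown to 6 dp, full precision carried): 0.3×(-1.203973)=-0.361192, 0.275×(-1.290984)=-0.355021, 0.2×(-1.609438)=-0.321888, 0.225×(-1.491655)=-0.335622.
Sum = -1.373722, so H' = 1.3737.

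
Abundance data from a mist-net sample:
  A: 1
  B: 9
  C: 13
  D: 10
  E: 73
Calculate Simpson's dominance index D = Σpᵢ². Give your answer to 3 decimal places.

0.506

Total N = 1+9+13+10+73 = 106, so the proportions are 0.00943, 0.08491, 0.12264, 0.09434, 0.68868 (working shown to 5 dp, full precision carried).
D = 0.00943² + 0.08491² + 0.12264² + 0.09434² + 0.68868² = 0.00009 + 0.00721 + 0.01504 + 0.00890 + 0.47428 = 0.50552.
To 3 decimal places, D = 0.506.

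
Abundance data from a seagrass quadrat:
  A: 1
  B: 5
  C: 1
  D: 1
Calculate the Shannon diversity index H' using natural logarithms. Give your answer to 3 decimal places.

1.074

Total N = 1+5+1+1 = 8, so the proportions are 0.125, 0.625, 0.125, 0.125 (working shown to 5 dp, full precision carried).
Each pᵢ ln pᵢ term: 0.125×(-2.07944)=-0.25993, 0.625×(-0.47000)=-0.29375, 0.125×(-2.07944)=-0.25993, 0.125×(-2.07944)=-0.25993.
Sum = -1.07354, so H' = 1.074.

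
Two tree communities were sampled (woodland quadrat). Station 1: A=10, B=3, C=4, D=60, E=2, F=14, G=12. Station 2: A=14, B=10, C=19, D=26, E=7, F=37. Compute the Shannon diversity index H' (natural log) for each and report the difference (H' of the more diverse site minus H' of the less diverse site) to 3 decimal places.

Station 1: N=105, proportions 0.09524, 0.02857, 0.0381, 0.57143, 0.01905, 0.13333, 0.11429, giving H' = 1.36177 (working shown to 5 dp, full precision carried).
Station 2: N=113, proportions 0.12389, 0.0885, 0.16814, 0.23009, 0.06195, 0.32743, giving H' = 1.64904.
Difference = |1.36177 − 1.64904| = 0.28727, i.e. 0.287 to 3 decimal places.

0.287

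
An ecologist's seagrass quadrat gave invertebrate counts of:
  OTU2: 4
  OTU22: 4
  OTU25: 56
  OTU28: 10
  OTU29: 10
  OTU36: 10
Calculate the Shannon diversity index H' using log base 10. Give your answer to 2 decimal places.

0.56

Total N = 4+4+56+10+10+10 = 94, so the proportions are 0.0426, 0.0426, 0.5957, 0.1064, 0.1064, 0.1064 (working shown to 4 dp, full precision carried).
Each pᵢ log₁₀ pᵢ term: 0.0426×(-1.3711)=-0.0583, 0.0426×(-1.3711)=-0.0583, 0.5957×(-0.2249)=-0.1340, 0.1064×(-0.9731)=-0.1035, 0.1064×(-0.9731)=-0.1035, 0.1064×(-0.9731)=-0.1035.
Sum = -0.5613, so H' = 0.56.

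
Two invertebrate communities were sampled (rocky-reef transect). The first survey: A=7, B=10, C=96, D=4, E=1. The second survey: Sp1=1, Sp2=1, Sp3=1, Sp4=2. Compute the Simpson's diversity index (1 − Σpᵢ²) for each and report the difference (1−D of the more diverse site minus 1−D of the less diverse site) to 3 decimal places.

0.394

The first survey: N=118, proportions 0.05932, 0.08475, 0.81356, 0.0339, 0.00847, giving 1−D = 0.32620 (working shown to 5 dp, full precision carried).
The second survey: N=5, proportions 0.2, 0.2, 0.2, 0.4, giving 1−D = 0.72000.
Difference = |0.32620 − 0.72000| = 0.39380, i.e. 0.394 to 3 decimal places.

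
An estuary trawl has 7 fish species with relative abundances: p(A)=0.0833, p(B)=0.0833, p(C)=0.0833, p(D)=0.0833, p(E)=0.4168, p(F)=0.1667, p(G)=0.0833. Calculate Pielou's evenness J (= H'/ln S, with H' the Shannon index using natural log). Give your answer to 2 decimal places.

0.87

H' = −Σ pᵢ ln pᵢ = −((-0.2070) + (-0.2070) + (-0.2070) + (-0.2070) + (-0.3648) + (-0.2987) + (-0.2070)) = 1.6985 (working shown to 4 dp, full precision carried).
With S = 7 species, ln S = 1.9459, so J = 1.6985/1.9459 = 0.8729, i.e. 0.87 to 2 decimal places.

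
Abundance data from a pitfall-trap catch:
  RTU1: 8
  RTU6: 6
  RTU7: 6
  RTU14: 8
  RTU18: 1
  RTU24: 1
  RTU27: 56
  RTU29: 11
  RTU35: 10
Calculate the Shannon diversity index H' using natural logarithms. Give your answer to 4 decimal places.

Total N = 8+6+6+8+1+1+56+11+10 = 107, so the proportions are 0.074766, 0.056075, 0.056075, 0.074766, 0.009346, 0.009346, 0.523364, 0.102804, 0.093458 (working shown to 6 dp, full precision carried).
Each pᵢ ln pᵢ term: 0.074766×(-2.593387)=-0.193898, 0.056075×(-2.881069)=-0.161555, 0.056075×(-2.881069)=-0.161555, 0.074766×(-2.593387)=-0.193898, 0.009346×(-4.672829)=-0.043671, 0.009346×(-4.672829)=-0.043671, 0.523364×(-0.647477)=-0.338867, 0.102804×(-2.274934)=-0.233872, 0.093458×(-2.370244)=-0.221518.
Sum = -1.592506, so H' = 1.5925.

1.5925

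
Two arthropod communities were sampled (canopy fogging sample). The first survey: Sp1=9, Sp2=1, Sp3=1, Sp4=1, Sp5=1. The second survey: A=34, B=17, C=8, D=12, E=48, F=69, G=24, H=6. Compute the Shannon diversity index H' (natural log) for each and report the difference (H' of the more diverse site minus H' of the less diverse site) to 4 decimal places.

The first survey: N=13, proportions 0.6923077, 0.0769231, 0.0769231, 0.0769231, 0.0769231, giving H' = 1.0437939 (working shown to 7 dp, full precision carried).
The second survey: N=218, proportions 0.1559633, 0.0779817, 0.0366972, 0.0550459, 0.2201835, 0.3165138, 0.1100917, 0.0275229, giving H' = 1.8087605.
Difference = |1.0437939 − 1.8087605| = 0.7649666, i.e. 0.7650 to 4 decimal places.

0.7650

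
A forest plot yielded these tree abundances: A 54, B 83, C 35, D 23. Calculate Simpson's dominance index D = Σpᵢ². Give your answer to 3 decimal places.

Total N = 54+83+35+23 = 195, so the proportions are 0.27692, 0.42564, 0.17949, 0.11795 (working shown to 5 dp, full precision carried).
D = 0.27692² + 0.42564² + 0.17949² + 0.11795² = 0.07669 + 0.18117 + 0.03222 + 0.01391 = 0.30398.
To 3 decimal places, D = 0.304.

0.304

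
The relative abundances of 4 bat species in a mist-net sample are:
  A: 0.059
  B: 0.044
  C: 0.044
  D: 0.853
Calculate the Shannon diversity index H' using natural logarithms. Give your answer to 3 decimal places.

Each pᵢ ln pᵢ term (working shown to 5 dp, full precision carried): 0.059×(-2.83022)=-0.16698, 0.044×(-3.12357)=-0.13744, 0.044×(-3.12357)=-0.13744, 0.853×(-0.15900)=-0.13562.
Sum = -0.57748, so H' = 0.577.

0.577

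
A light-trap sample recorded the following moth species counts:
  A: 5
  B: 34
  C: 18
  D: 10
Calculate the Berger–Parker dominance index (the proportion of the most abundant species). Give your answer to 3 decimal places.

0.507

Total N = 5+34+18+10 = 67, so the proportions are 0.07463, 0.50746, 0.26866, 0.14925 (working shown to 5 dp, full precision carried).
The largest proportion is 0.50746, i.e. d = 0.507 to 3 decimal places.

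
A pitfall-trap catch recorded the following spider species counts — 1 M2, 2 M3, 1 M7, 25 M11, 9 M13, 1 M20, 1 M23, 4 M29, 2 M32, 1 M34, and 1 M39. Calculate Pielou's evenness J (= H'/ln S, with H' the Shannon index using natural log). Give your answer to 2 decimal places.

0.67

Total N = 1+2+1+25+9+1+1+4+2+1+1 = 48, so the proportions are 0.0208, 0.0417, 0.0208, 0.5208, 0.1875, 0.0208, 0.0208, 0.0833, 0.0417, 0.0208, 0.0208 (working shown to 4 dp, full precision carried).
H' = −Σ pᵢ ln pᵢ = −((-0.0807) + (-0.1324) + (-0.0807) + (-0.3398) + (-0.3139) + (-0.0807) + (-0.0807) + (-0.2071) + (-0.1324) + (-0.0807) + (-0.0807)) = 1.6094.
With S = 11 species, ln S = 2.3979, so J = 1.6094/2.3979 = 0.6712, i.e. 0.67 to 2 decimal places.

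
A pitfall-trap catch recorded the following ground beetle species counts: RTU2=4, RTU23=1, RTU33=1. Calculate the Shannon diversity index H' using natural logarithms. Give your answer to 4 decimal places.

0.8676

Total N = 4+1+1 = 6, so the proportions are 0.666667, 0.166667, 0.166667 (working shown to 6 dp, full precision carried).
Each pᵢ ln pᵢ term: 0.666667×(-0.405465)=-0.270310, 0.166667×(-1.791759)=-0.298627, 0.166667×(-1.791759)=-0.298627.
Sum = -0.867563, so H' = 0.8676.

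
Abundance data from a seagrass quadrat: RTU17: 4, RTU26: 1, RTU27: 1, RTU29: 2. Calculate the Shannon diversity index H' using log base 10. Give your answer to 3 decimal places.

0.527

Total N = 4+1+1+2 = 8, so the proportions are 0.5, 0.125, 0.125, 0.25 (working shown to 5 dp, full precision carried).
Each pᵢ log₁₀ pᵢ term: 0.5×(-0.30103)=-0.15051, 0.125×(-0.90309)=-0.11289, 0.125×(-0.90309)=-0.11289, 0.25×(-0.60206)=-0.15051.
Sum = -0.52680, so H' = 0.527.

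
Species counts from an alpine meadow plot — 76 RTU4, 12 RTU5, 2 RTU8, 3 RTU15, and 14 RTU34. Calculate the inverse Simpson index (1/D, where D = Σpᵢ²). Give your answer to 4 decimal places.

1.8680

Total N = 76+12+2+3+14 = 107, so the proportions are 0.7102804, 0.1121495, 0.0186916, 0.0280374, 0.1308411 (working shown to 7 dp, full precision carried).
D = 0.7102804² + 0.1121495² + 0.0186916² + 0.0280374² + 0.1308411² = 0.5044982 + 0.0125775 + 0.0003494 + 0.0007861 + 0.0171194 = 0.5353306.
So 1/D = 1.868005, i.e. 1.8680 to 4 decimal places.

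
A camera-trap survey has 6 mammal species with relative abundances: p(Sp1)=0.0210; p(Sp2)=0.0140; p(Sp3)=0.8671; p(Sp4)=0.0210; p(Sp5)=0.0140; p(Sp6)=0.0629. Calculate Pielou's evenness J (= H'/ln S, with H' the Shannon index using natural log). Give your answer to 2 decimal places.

0.32

H' = −Σ pᵢ ln pᵢ = −((-0.0811) + (-0.0598) + (-0.1236) + (-0.0811) + (-0.0598) + (-0.1740)) = 0.5794 (working shown to 4 dp, full precision carried).
With S = 6 species, ln S = 1.7918, so J = 0.5794/1.7918 = 0.3234, i.e. 0.32 to 2 decimal places.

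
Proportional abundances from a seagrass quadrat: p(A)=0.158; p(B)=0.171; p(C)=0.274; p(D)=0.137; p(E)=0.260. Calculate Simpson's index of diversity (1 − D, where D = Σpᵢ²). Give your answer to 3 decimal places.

0.784

D = 0.158² + 0.171² + 0.274² + 0.137² + 0.26² = 0.02496 + 0.02924 + 0.07508 + 0.01877 + 0.06760 = 0.21565 (working shown to 5 dp, full precision carried).
So 1 − D = 0.78435, i.e. 0.784 to 3 decimal places.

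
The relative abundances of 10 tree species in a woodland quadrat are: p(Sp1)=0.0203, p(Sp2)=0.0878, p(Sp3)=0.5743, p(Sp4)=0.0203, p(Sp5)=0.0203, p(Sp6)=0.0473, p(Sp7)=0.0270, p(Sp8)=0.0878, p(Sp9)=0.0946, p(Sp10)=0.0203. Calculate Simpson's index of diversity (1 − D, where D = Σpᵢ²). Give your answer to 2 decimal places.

0.64

D = 0.0203² + 0.0878² + 0.5743² + 0.0203² + 0.0203² + 0.0473² + 0.027² + 0.0878² + 0.0946² + 0.0203² = 0.0004 + 0.0077 + 0.3298 + 0.0004 + 0.0004 + 0.0022 + 0.0007 + 0.0077 + 0.0089 + 0.0004 = 0.3588 (working shown to 4 dp, full precision carried).
So 1 − D = 0.6412, i.e. 0.64 to 2 decimal places.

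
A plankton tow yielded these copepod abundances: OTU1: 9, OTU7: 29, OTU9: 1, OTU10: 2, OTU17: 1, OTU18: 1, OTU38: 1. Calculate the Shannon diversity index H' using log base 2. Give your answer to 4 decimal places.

1.5637

Total N = 9+29+1+2+1+1+1 = 44, so the proportions are 0.204545, 0.659091, 0.022727, 0.045455, 0.022727, 0.022727, 0.022727 (working shown to 6 dp, full precision carried).
Each pᵢ log₂ pᵢ term: 0.204545×(-2.289507)=-0.468308, 0.659091×(-0.601451)=-0.396411, 0.022727×(-5.459432)=-0.124078, 0.045455×(-4.459432)=-0.202701, 0.022727×(-5.459432)=-0.124078, 0.022727×(-5.459432)=-0.124078, 0.022727×(-5.459432)=-0.124078.
Sum = -1.563732, so H' = 1.5637.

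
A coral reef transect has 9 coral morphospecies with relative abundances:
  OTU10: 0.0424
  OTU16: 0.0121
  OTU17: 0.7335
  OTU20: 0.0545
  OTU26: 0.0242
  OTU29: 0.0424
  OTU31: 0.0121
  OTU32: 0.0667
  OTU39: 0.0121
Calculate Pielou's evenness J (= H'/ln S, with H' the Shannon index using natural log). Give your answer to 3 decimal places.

0.494

H' = −Σ pᵢ ln pᵢ = −((-0.13401) + (-0.05342) + (-0.22733) + (-0.15857) + (-0.09006) + (-0.13401) + (-0.05342) + (-0.18059) + (-0.05342)) = 1.08482 (working shown to 5 dp, full precision carried).
With S = 9 species, ln S = 2.19722, so J = 1.08482/2.19722 = 0.49372, i.e. 0.494 to 3 decimal places.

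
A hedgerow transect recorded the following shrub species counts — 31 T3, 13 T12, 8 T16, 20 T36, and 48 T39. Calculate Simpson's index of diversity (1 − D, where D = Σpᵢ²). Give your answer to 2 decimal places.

0.73

Total N = 31+13+8+20+48 = 120, so the proportions are 0.2583, 0.1083, 0.0667, 0.1667, 0.4 (working shown to 4 dp, full precision carried).
D = 0.2583² + 0.1083² + 0.0667² + 0.1667² + 0.4² = 0.0667 + 0.0117 + 0.0044 + 0.0278 + 0.1600 = 0.2707.
So 1 − D = 0.7293, i.e. 0.73 to 2 decimal places.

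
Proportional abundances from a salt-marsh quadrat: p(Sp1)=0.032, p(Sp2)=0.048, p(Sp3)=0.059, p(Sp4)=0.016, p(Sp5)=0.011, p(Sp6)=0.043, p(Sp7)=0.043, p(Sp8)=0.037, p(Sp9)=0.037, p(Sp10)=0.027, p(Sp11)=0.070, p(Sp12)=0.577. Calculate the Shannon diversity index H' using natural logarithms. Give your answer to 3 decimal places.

Each pᵢ ln pᵢ term (working shown to 5 dp, full precision carried): 0.032×(-3.44202)=-0.11014, 0.048×(-3.03655)=-0.14575, 0.059×(-2.83022)=-0.16698, 0.016×(-4.13517)=-0.06616, 0.011×(-4.50986)=-0.04961, 0.043×(-3.14656)=-0.13530, 0.043×(-3.14656)=-0.13530, 0.037×(-3.29684)=-0.12198, 0.037×(-3.29684)=-0.12198, 0.027×(-3.61192)=-0.09752, 0.07×(-2.65926)=-0.18615, 0.577×(-0.54991)=-0.31730.
Sum = -1.65419, so H' = 1.654.

1.654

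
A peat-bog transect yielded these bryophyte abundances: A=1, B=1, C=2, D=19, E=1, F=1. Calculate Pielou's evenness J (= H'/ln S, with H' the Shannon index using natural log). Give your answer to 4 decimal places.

0.5166

Total N = 1+1+2+19+1+1 = 25, so the proportions are 0.04, 0.04, 0.08, 0.76, 0.04, 0.04 (working shown to 6 dp, full precision carried).
H' = −Σ pᵢ ln pᵢ = −((-0.128755) + (-0.128755) + (-0.202058) + (-0.208572) + (-0.128755) + (-0.128755)) = 0.925650.
With S = 6 species, ln S = 1.791759, so J = 0.925650/1.791759 = 0.516615, i.e. 0.5166 to 4 decimal places.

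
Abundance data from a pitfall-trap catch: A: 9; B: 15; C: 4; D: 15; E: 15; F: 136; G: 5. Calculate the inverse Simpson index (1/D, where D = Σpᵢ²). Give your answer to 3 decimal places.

2.053

Total N = 9+15+4+15+15+136+5 = 199, so the proportions are 0.045226, 0.075377, 0.020101, 0.075377, 0.075377, 0.683417, 0.025126 (working shown to 6 dp, full precision carried).
D = 0.045226² + 0.075377² + 0.020101² + 0.075377² + 0.075377² + 0.683417² + 0.025126² = 0.002045 + 0.005682 + 0.000404 + 0.005682 + 0.005682 + 0.467059 + 0.000631 = 0.487185.
So 1/D = 2.05261, i.e. 2.053 to 3 decimal places.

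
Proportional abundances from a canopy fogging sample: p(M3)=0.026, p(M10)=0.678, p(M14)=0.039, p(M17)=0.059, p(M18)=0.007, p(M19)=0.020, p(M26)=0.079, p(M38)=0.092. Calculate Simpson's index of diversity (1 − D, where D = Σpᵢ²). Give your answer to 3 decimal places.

D = 0.026² + 0.678² + 0.039² + 0.059² + 0.007² + 0.02² + 0.079² + 0.092² = 0.00068 + 0.45968 + 0.00152 + 0.00348 + 0.00005 + 0.00040 + 0.00624 + 0.00846 = 0.48052 (working shown to 5 dp, full precision carried).
So 1 − D = 0.51948, i.e. 0.519 to 3 decimal places.

0.519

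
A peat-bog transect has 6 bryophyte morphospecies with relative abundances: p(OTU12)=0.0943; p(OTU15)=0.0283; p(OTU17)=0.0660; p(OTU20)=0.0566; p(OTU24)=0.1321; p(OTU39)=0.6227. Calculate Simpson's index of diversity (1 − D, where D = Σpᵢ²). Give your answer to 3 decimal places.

0.578

D = 0.0943² + 0.0283² + 0.066² + 0.0566² + 0.1321² + 0.6227² = 0.00889 + 0.00080 + 0.00436 + 0.00320 + 0.01745 + 0.38776 = 0.42246 (working shown to 5 dp, full precision carried).
So 1 − D = 0.57754, i.e. 0.578 to 3 decimal places.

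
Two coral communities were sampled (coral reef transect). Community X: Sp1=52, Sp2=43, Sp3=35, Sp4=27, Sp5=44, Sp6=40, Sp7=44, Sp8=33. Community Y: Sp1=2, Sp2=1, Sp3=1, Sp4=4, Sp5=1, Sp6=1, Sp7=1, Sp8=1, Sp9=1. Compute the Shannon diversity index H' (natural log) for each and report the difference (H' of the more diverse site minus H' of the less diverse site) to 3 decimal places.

Community X: N=318, proportions 0.16352, 0.13522, 0.11006, 0.08491, 0.13836, 0.12579, 0.13836, 0.10377, giving H' = 2.06215 (working shown to 5 dp, full precision carried).
Community Y: N=13, proportions 0.15385, 0.07692, 0.07692, 0.30769, 0.07692, 0.07692, 0.07692, 0.07692, 0.07692, giving H' = 2.03176.
Difference = |2.06215 − 2.03176| = 0.03039, i.e. 0.030 to 3 decimal places.

0.030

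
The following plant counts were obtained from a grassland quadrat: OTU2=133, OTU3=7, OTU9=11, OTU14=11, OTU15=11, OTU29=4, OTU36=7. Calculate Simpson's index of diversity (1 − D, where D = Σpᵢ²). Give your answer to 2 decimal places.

0.46

Total N = 133+7+11+11+11+4+7 = 184, so the proportions are 0.7228, 0.038, 0.0598, 0.0598, 0.0598, 0.0217, 0.038 (working shown to 4 dp, full precision carried).
D = 0.7228² + 0.038² + 0.0598² + 0.0598² + 0.0598² + 0.0217² + 0.038² = 0.5225 + 0.0014 + 0.0036 + 0.0036 + 0.0036 + 0.0005 + 0.0014 = 0.5366.
So 1 − D = 0.4634, i.e. 0.46 to 2 decimal places.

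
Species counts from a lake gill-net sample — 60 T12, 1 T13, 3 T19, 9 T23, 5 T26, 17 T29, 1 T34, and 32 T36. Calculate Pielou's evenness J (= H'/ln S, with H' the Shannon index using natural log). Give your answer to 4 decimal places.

0.6958

Total N = 60+1+3+9+5+17+1+32 = 128, so the proportions are 0.46875, 0.007812, 0.023438, 0.070312, 0.039062, 0.132812, 0.007812, 0.25 (working shown to 6 dp, full precision carried).
H' = −Σ pᵢ ln pᵢ = −((-0.355165) + (-0.037906) + (-0.087971) + (-0.186666) + (-0.126664) + (-0.268124) + (-0.037906) + (-0.346574)) = 1.446976.
With S = 8 species, ln S = 2.079442, so J = 1.446976/2.079442 = 0.695849, i.e. 0.6958 to 4 decimal places.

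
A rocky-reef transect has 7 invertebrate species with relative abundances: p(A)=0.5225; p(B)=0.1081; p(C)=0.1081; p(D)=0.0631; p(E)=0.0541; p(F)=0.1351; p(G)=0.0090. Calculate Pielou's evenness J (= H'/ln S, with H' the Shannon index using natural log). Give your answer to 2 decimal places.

H' = −Σ pᵢ ln pᵢ = −((-0.3392) + (-0.2405) + (-0.2405) + (-0.1743) + (-0.1578) + (-0.2704) + (-0.0424)) = 1.4651 (working shown to 4 dp, full precision carried).
With S = 7 species, ln S = 1.9459, so J = 1.4651/1.9459 = 0.7529, i.e. 0.75 to 2 decimal places.

0.75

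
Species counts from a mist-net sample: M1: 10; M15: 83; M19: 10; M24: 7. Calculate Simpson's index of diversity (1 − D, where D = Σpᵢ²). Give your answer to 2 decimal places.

0.41

Total N = 10+83+10+7 = 110, so the proportions are 0.0909, 0.7545, 0.0909, 0.0636 (working shown to 4 dp, full precision carried).
D = 0.0909² + 0.7545² + 0.0909² + 0.0636² = 0.0083 + 0.5693 + 0.0083 + 0.0040 = 0.5899.
So 1 − D = 0.4101, i.e. 0.41 to 2 decimal places.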